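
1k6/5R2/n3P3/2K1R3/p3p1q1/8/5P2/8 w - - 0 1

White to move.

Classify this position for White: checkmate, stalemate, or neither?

White to move; white king on c5.
In check: yes, from the black knight on a6.
King squares — b4: attacked by Na6; c4: available; d4: available; b5: available; d5: available; b6: available; c6: available; d6: available.
Legal moves for White: Kd6, Kc6, Kb6, Kd5, Kb5, Kd4, Kc4.
White is in check but has 7 legal moves → neither.

neither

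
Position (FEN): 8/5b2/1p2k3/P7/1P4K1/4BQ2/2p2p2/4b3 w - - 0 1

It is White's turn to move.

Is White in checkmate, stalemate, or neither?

White to move; white king on g4.
In check: no.
Legal moves for White include: Kg5, Kh4, Kf4, Kh3, Kg3, Qa8, Qxf7+, Qb7, Qf6+, Qc6+, Qf5+, Qd5+, Qf4, Qe4+, Qh3, Qg3, Qg2, Qxf2, ... (list truncated; more exist).
White has legal moves and is not in check → neither.

neither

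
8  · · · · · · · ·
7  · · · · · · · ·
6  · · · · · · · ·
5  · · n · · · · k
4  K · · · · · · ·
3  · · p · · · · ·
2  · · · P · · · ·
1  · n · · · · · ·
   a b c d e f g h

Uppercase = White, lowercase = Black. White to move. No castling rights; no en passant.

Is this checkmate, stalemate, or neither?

White to move; white king on a4.
In check: yes, from the black knight on c5.
Legal moves for White: Kb5, Ka5, Kb4.
White is in check but has 3 legal moves → neither.

neither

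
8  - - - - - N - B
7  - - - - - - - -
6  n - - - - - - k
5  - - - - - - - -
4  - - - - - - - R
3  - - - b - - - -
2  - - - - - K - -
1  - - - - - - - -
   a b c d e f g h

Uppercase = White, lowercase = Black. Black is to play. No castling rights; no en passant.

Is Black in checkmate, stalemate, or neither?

Black to move; black king on h6.
In check: yes, from the white rook on h4.
Legal moves for Black: Kg5.
Black is in check but has 1 legal move → neither.

neither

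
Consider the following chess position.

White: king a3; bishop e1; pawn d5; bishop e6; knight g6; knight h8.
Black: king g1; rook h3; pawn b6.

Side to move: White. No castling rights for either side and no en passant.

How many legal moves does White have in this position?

White to move; king on a3.
In check: yes, from the black rook on h3.
Legal moves: Kb4, Ka4, Kb2, Ka2, Bxh3, Bg3, Bc3.
Count: 7.

7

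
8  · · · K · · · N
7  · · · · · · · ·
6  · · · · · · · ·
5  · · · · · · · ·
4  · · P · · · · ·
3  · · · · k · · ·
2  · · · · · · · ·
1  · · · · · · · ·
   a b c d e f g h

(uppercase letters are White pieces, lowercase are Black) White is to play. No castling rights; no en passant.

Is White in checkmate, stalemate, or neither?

White to move; white king on d8.
In check: no.
Legal moves for White: Nf7, Ng6, Ke8, Kc8, Ke7, Kd7, Kc7, c5.
White has 8 legal moves and is not in check → neither.

neither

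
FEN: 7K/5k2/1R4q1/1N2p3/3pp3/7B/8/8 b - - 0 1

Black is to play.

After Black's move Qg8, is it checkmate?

yes

After Qg8: white king on h8; in check: yes, from the black queen on g8.
King squares — g7: attacked by Kf7; h7: attacked by Qg8; g8: attacked by Kf7.
White has no legal moves → checkmate.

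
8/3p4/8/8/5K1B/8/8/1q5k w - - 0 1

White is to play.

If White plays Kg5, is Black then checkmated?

After Kg5: black king on h1; in check: no.
Black is not in check, so this cannot be checkmate.

no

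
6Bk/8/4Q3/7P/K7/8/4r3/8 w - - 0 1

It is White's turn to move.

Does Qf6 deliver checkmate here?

no

After Qf6: black king on h8; in check: yes, from the white queen on f6.
Black has 1 legal reply: Kxg8.
In check but a legal move exists → not checkmate.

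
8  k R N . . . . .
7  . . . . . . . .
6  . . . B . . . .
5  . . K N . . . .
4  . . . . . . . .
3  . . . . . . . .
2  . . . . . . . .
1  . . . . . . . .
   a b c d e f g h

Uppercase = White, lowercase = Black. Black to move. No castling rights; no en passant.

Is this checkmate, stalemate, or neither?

checkmate

Black to move; black king on a8.
In check: yes, from the white rook on b8.
King squares — a7: attacked by Nc8; b7: attacked by Rb8; b8: attacked by Bd6.
Legal moves for Black: none.
In check with no legal moves → checkmate.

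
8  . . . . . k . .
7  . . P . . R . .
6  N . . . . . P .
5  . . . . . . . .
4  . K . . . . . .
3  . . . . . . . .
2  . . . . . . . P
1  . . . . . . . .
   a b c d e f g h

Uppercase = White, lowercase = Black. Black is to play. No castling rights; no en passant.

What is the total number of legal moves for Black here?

Black to move; king on f8.
In check: yes, from the white rook on f7.
Legal moves: Kg8, Ke8.
Count: 2.

2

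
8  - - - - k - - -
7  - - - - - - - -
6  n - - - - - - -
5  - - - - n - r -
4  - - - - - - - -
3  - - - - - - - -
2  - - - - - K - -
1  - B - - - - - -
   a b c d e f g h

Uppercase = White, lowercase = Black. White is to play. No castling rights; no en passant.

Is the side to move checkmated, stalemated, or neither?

White to move; white king on f2.
In check: no.
Legal moves for White: Ke3, Ke2, Kf1, Ke1, Bh7, Bg6+, Bf5, Be4, Bd3, Bc2, Ba2.
White has 11 legal moves and is not in check → neither.

neither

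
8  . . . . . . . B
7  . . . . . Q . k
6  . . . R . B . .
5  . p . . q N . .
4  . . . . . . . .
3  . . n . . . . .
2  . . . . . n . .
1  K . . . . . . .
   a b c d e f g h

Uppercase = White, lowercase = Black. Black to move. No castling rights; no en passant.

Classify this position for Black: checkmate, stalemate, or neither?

checkmate

Black to move; black king on h7.
In check: yes, from the white queen on f7.
King squares — g6: attacked by Qf7; h6: attacked by Nf5; g7: attacked by Nf5; g8: attacked by Qf7; h8: attacked by Bf6.
Legal moves for Black: none.
In check with no legal moves → checkmate.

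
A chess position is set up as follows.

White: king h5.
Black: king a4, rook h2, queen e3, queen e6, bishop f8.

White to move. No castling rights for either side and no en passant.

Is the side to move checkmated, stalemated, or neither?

White to move; white king on h5.
In check: yes, from the black rook on h2.
King squares — g4: attacked by Qe6; h4: attacked by Rh2; g5: attacked by Qe3; g6: attacked by Qe6; h6: attacked by Rh2.
Legal moves for White: none.
In check with no legal moves → checkmate.

checkmate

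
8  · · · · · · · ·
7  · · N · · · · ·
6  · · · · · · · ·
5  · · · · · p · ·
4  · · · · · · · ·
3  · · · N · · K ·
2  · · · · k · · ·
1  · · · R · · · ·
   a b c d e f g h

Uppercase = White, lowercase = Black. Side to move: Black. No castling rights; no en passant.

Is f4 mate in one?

After f4: white king on g3; in check: yes, from the black pawn on f4.
White has 7 legal replies: Kh4, Kg4, Kxf4, Kh3, Kh2, Kg2, Nxf4+.
In check but a legal move exists → not checkmate.

no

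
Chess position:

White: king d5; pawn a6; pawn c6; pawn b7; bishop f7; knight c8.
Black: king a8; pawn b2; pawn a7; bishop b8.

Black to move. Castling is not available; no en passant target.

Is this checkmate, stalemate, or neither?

Black to move; black king on a8.
In check: yes, from the white pawn on b7.
King squares — a7: own pawn; b7: attacked by Pa6; b8: own bishop.
Legal moves for Black: none.
In check with no legal moves → checkmate.

checkmate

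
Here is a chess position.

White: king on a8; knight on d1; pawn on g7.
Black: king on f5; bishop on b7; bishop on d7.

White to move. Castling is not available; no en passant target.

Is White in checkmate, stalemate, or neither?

White to move; white king on a8.
In check: yes, from the black bishop on b7.
King squares — a7: available; b7: available; b8: available.
Legal moves for White: Kb8, Kxb7, Ka7.
White is in check but has 3 legal moves → neither.

neither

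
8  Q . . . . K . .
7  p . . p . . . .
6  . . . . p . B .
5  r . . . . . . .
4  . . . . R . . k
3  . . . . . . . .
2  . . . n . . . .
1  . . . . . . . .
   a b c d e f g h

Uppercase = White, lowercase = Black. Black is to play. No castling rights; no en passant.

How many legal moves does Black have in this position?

4

Black to move; king on h4.
In check: yes, from the white rook on e4.
Legal moves: Kg5, Kh3, Kg3, Nxe4.
Count: 4.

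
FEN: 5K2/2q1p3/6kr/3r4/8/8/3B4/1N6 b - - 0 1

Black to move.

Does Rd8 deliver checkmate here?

After Rd8: white king on f8; in check: yes, from the black rook on d8.
King squares — e7: attacked by Qc7; f7: attacked by Kg6; g7: attacked by Kg6; e8: attacked by Rd8; g8: attacked by Rd8.
White has no legal moves → checkmate.

yes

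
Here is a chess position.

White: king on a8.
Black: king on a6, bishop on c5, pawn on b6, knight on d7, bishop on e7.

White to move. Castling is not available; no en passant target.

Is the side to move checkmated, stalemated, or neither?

White to move; white king on a8.
In check: no.
King squares — a7: attacked by Ka6; b7: attacked by Ka6; b8: attacked by Nd7.
Legal moves for White: none.
Not in check and no legal moves → stalemate.

stalemate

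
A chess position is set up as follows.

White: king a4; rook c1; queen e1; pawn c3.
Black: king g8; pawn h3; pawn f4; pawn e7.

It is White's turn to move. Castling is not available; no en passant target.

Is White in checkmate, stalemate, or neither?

White to move; white king on a4.
In check: no.
Legal moves for White include: Kb5, Ka5, Kb4, Kb3, Ka3, Qxe7, Qe6+, Qe5, Qh4, Qe4, Qg3+, Qe3, Qf2, Qe2, Qd2, Qh1, Qg1+, Qf1, ... (list truncated; more exist).
White has legal moves and is not in check → neither.

neither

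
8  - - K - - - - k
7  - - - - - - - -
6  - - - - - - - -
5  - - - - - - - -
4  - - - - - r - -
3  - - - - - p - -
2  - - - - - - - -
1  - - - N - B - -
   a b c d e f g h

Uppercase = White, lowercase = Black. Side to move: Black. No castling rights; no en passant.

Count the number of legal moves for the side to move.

15

Black to move; king on h8.
In check: no.
Legal moves: Kg8, Kh7, Kg7, Rf8+, Rf7, Rf6, Rf5, Rh4, Rg4, Re4, Rd4, Rc4+, Rb4, Ra4, f2.
Count: 15.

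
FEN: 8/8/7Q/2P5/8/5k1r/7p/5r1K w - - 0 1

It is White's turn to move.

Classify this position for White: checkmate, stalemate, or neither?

White to move; white king on h1.
In check: yes, from the black rook on f1.
King squares — g1: attacked by Rf1; g2: attacked by Kf3; h2: attacked by Rh3.
Legal moves for White: none.
In check with no legal moves → checkmate.

checkmate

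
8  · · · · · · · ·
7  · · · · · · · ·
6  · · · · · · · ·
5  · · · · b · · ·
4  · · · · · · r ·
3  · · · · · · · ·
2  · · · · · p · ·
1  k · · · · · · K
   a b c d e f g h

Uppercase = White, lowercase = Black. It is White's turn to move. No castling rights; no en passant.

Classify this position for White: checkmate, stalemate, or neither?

stalemate

White to move; white king on h1.
In check: no.
King squares — g1: attacked by Pf2; g2: attacked by Rg4; h2: attacked by Be5.
Legal moves for White: none.
Not in check and no legal moves → stalemate.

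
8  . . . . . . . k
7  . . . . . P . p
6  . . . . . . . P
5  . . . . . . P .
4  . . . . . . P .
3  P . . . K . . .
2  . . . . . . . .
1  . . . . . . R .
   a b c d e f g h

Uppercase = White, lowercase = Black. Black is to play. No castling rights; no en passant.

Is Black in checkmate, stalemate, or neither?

stalemate

Black to move; black king on h8.
In check: no.
King squares — g7: attacked by Ph6; h7: own pawn; g8: attacked by Pf7.
Legal moves for Black: none.
Not in check and no legal moves → stalemate.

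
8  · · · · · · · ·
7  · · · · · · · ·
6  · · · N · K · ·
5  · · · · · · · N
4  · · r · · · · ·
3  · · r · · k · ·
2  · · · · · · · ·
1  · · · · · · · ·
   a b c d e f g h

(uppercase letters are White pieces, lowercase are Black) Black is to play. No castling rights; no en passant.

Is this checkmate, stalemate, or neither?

Black to move; black king on f3.
In check: no.
Legal moves for Black include: Rc8, Rc7, Rc6, Rc5, Rh4, Rg4, Rf4+, Re4, Rd4, Rb4, Ra4, Kg4, Ke3, Kg2, Kf2, Ke2, Re3, Rd3, ... (list truncated; more exist).
Black has legal moves and is not in check → neither.

neither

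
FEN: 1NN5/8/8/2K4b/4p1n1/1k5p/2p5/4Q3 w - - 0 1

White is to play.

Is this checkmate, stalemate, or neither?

White to move; white king on c5.
In check: no.
Legal moves for White include: Ne7, Na7, Nd6, Nb6, Nd7, Nc6, Na6, Kd6, Kc6, Kb6, Kd5, Kb5, Kd4, Qa5, Qh4, Qxe4, Qb4+, Qg3+, ... (list truncated; more exist).
White has legal moves and is not in check → neither.

neither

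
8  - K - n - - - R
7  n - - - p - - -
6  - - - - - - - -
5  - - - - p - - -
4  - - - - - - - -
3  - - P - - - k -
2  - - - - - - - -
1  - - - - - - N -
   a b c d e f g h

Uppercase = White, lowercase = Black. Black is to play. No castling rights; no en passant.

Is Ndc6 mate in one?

After Ndc6: white king on b8; in check: yes, from the black knight on c6.
White has 3 legal replies: Ka8, Kc7, Kb7.
In check but a legal move exists → not checkmate.

no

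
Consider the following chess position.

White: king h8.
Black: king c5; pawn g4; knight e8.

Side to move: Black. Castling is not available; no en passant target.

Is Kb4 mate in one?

no

After Kb4: white king on h8; in check: no.
White is not in check, so this cannot be checkmate.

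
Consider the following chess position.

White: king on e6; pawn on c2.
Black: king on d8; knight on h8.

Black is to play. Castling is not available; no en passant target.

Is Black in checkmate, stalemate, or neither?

neither

Black to move; black king on d8.
In check: no.
Legal moves for Black: Nf7, Ng6, Ke8, Kc8, Kc7.
Black has 5 legal moves and is not in check → neither.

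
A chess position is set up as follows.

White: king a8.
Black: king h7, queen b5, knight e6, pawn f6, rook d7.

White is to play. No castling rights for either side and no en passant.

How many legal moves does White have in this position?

0

White to move; king on a8.
In check: no.
Legal moves: none.
Count: 0.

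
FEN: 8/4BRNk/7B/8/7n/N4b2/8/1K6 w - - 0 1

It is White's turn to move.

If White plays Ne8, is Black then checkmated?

After Ne8: black king on h7; in check: yes, from the white rook on f7.
Black has 4 legal replies: Kh8, Kg8, Kxh6, Kg6.
In check but a legal move exists → not checkmate.

no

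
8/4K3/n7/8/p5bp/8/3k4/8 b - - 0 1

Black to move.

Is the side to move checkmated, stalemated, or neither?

neither

Black to move; black king on d2.
In check: no.
Legal moves for Black include: Nb8, Nc7, Nc5, Nb4, Bc8, Bd7, Be6, Bh5, Bf5, Bh3, Bf3, Be2, Bd1, Ke3, Kd3, Kc3, Ke2, Kc2, ... (list truncated; more exist).
Black has legal moves and is not in check → neither.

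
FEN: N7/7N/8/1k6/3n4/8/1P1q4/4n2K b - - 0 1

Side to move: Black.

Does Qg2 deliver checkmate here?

yes

After Qg2: white king on h1; in check: yes, from the black queen on g2.
King squares — g1: attacked by Qg2; g2: attacked by Ne1; h2: attacked by Qg2.
White has no legal moves → checkmate.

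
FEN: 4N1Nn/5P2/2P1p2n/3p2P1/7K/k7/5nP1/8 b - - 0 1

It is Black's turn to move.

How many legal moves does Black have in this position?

19

Black to move; king on a3.
In check: no.
Legal moves: N8xf7, Ng6+, Nxg8, N6xf7, Nf5+, Nhg4, Kb4, Ka4, Kb3, Kb2, Ka2, Nfg4, Ne4, Nh3, Nd3, Nh1, Nd1, e5, d4.
Count: 19.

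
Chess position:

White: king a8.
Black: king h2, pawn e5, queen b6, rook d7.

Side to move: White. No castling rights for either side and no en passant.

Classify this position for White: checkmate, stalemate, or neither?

White to move; white king on a8.
In check: no.
King squares — a7: attacked by Qb6; b7: attacked by Qb6; b8: attacked by Qb6.
Legal moves for White: none.
Not in check and no legal moves → stalemate.

stalemate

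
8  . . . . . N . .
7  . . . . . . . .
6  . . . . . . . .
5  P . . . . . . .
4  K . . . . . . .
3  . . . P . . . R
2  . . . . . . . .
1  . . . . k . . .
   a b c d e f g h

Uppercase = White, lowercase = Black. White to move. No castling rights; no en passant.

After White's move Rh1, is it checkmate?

After Rh1: black king on e1; in check: yes, from the white rook on h1.
Black has 3 legal replies: Kf2, Ke2, Kd2.
In check but a legal move exists → not checkmate.

no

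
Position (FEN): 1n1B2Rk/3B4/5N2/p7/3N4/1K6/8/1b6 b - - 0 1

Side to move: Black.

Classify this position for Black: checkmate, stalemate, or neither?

Black to move; black king on h8.
In check: yes, from the white rook on g8.
King squares — g7: attacked by Rg8; h7: attacked by Nf6; g8: attacked by Nf6.
Legal moves for Black: none.
In check with no legal moves → checkmate.

checkmate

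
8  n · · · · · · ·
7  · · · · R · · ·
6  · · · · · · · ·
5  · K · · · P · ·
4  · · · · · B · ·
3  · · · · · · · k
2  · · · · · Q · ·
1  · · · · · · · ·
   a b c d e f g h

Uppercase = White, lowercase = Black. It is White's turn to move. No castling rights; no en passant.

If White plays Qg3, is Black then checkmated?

yes

After Qg3: black king on h3; in check: yes, from the white queen on g3.
King squares — g2: attacked by Qg3; h2: attacked by Qg3; g3: attacked by Bf4; g4: attacked by Qg3; h4: attacked by Qg3.
Black has no legal moves → checkmate.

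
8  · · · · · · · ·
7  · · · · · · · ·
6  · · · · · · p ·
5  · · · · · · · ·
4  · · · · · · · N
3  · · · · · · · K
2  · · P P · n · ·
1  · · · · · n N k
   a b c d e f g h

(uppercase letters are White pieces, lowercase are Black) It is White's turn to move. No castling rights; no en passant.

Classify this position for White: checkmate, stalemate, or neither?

checkmate

White to move; white king on h3.
In check: yes, from the black knight on f2.
King squares — g2: attacked by Kh1; h2: attacked by Nf1; g3: attacked by Nf1; g4: attacked by Nf2; h4: own knight.
Legal moves for White: none.
In check with no legal moves → checkmate.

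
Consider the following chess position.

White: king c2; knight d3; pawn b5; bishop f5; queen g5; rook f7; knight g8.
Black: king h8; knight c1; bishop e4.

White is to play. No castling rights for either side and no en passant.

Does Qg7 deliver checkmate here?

After Qg7: black king on h8; in check: yes, from the white queen on g7.
King squares — g7: attacked by Rf7; h7: attacked by Bf5; g8: attacked by Qg7.
Black has no legal moves → checkmate.

yes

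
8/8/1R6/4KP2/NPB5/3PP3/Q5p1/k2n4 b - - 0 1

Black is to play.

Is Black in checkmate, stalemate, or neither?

Black to move; black king on a1.
In check: yes, from the white queen on a2.
King squares — b1: attacked by Qa2; a2: attacked by Bc4; b2: attacked by Qa2.
Legal moves for Black: none.
In check with no legal moves → checkmate.

checkmate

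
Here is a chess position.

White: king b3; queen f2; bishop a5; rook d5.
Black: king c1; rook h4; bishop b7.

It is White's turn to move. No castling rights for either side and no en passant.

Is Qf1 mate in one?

After Qf1: black king on c1; in check: yes, from the white queen on f1.
King squares — b1: attacked by Qf1; d1: attacked by Qf1; b2: attacked by Kb3; c2: attacked by Kb3; d2: attacked by Ba5.
Black has no legal moves → checkmate.

yes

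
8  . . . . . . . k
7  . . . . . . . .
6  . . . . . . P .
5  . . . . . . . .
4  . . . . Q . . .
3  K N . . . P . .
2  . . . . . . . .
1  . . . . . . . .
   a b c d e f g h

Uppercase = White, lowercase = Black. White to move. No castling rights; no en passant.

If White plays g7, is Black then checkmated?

no

After g7: black king on h8; in check: yes, from the white pawn on g7.
Black has 2 legal replies: Kg8, Kxg7.
In check but a legal move exists → not checkmate.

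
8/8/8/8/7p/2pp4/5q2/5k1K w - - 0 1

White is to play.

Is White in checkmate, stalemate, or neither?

stalemate

White to move; white king on h1.
In check: no.
King squares — g1: attacked by Kf1; g2: attacked by Kf1; h2: attacked by Qf2.
Legal moves for White: none.
Not in check and no legal moves → stalemate.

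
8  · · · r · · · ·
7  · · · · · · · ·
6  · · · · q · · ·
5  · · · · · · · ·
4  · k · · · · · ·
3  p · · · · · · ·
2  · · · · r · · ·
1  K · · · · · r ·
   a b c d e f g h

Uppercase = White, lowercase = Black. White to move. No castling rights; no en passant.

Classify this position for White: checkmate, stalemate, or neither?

checkmate

White to move; white king on a1.
In check: yes, from the black rook on g1.
King squares — b1: attacked by Rg1; a2: attacked by Re2; b2: attacked by Re2.
Legal moves for White: none.
In check with no legal moves → checkmate.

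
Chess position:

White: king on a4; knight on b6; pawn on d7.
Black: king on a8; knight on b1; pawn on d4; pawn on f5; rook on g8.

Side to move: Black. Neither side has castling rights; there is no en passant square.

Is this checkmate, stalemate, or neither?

neither

Black to move; black king on a8.
In check: yes, from the white knight on b6.
King squares — a7: available; b7: available; b8: available.
Legal moves for Black: Kb8, Kb7, Ka7.
Black is in check but has 3 legal moves → neither.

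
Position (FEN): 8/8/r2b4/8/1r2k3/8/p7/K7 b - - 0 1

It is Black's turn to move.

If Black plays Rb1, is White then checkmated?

yes

After Rb1: white king on a1; in check: yes, from the black rook on b1.
King squares — b1: attacked by Pa2; a2: attacked by Ra6; b2: attacked by Rb1.
White has no legal moves → checkmate.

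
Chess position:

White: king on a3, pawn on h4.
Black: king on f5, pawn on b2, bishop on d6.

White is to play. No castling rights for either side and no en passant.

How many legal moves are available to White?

White to move; king on a3.
In check: yes, from the black bishop on d6.
Legal moves: Ka4, Kb3, Kxb2, Ka2.
Count: 4.

4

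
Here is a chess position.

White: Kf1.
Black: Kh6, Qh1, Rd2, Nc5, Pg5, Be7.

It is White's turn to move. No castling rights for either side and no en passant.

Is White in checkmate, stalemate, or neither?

checkmate

White to move; white king on f1.
In check: yes, from the black queen on h1.
King squares — e1: attacked by Qh1; g1: attacked by Qh1; e2: attacked by Rd2; f2: attacked by Rd2; g2: attacked by Qh1.
Legal moves for White: none.
In check with no legal moves → checkmate.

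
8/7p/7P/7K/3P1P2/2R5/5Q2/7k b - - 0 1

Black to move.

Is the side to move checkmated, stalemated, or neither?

stalemate

Black to move; black king on h1.
In check: no.
King squares — g1: attacked by Qf2; g2: attacked by Qf2; h2: attacked by Qf2.
Legal moves for Black: none.
Not in check and no legal moves → stalemate.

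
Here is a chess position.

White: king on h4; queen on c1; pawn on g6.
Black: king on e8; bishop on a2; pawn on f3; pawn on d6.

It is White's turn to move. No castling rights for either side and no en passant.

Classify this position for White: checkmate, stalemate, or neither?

neither

White to move; white king on h4.
In check: no.
Legal moves for White include: Kh5, Kg5, Kg4, Kh3, Kg3, Qc8+, Qc7, Qh6, Qc6+, Qg5, Qc5, Qf4, Qc4, Qe3+, Qc3, Qa3, Qd2, Qc2, ... (list truncated; more exist).
White has legal moves and is not in check → neither.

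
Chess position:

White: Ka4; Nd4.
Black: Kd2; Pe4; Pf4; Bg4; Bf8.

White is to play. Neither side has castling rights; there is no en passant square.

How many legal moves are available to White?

11

White to move; king on a4.
In check: no.
Legal moves: Ne6, Nc6, Nf5, Nb5, Nf3+, Nb3+, Ne2, Nc2, Kb5, Ka5, Kb3.
Count: 11.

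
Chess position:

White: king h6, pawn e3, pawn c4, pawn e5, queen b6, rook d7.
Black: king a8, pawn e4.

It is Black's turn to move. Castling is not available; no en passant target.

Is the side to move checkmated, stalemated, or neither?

stalemate

Black to move; black king on a8.
In check: no.
King squares — a7: attacked by Qb6; b7: attacked by Qb6; b8: attacked by Qb6.
Legal moves for Black: none.
Not in check and no legal moves → stalemate.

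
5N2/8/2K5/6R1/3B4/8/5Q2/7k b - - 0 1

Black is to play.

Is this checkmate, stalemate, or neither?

Black to move; black king on h1.
In check: no.
King squares — g1: attacked by Qf2; g2: attacked by Qf2; h2: attacked by Qf2.
Legal moves for Black: none.
Not in check and no legal moves → stalemate.

stalemate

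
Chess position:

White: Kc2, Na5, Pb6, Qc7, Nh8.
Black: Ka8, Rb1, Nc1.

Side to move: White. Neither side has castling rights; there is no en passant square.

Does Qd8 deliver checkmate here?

After Qd8: black king on a8; in check: yes, from the white queen on d8.
King squares — a7: attacked by Pb6; b7: attacked by Na5; b8: attacked by Qd8.
Black has no legal moves → checkmate.

yes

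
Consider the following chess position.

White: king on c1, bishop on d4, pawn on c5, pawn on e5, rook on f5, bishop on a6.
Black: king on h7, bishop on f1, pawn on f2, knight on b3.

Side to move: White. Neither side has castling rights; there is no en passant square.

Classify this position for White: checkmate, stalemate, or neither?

neither

White to move; white king on c1.
In check: yes, from the black knight on b3.
King squares — b1: available; d1: available; b2: available; c2: available; d2: attacked by Nb3.
Legal moves for White: Kc2, Kb2, Kd1, Kb1.
White is in check but has 4 legal moves → neither.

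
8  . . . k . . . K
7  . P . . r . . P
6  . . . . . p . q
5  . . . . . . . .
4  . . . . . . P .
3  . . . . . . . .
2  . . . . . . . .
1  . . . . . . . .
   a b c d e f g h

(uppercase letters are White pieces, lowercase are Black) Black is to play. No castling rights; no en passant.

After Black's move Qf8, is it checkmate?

yes

After Qf8: white king on h8; in check: yes, from the black queen on f8.
King squares — g7: attacked by Re7; h7: own pawn; g8: attacked by Qf8.
White has no legal moves → checkmate.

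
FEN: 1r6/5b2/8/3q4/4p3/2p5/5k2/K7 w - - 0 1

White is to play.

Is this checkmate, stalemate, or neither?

stalemate

White to move; white king on a1.
In check: no.
King squares — b1: attacked by Rb8; a2: attacked by Qd5; b2: attacked by Pc3.
Legal moves for White: none.
Not in check and no legal moves → stalemate.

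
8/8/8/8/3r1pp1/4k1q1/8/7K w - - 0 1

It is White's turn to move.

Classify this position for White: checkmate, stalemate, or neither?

White to move; white king on h1.
In check: no.
King squares — g1: attacked by Qg3; g2: attacked by Qg3; h2: attacked by Qg3.
Legal moves for White: none.
Not in check and no legal moves → stalemate.

stalemate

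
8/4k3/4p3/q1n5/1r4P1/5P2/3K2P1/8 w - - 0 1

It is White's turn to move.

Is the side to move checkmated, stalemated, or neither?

neither

White to move; white king on d2.
In check: no.
Legal moves for White: Ke3, Kc3, Ke2, Kc2, Ke1, Kd1, Kc1, g5, f4, g3.
White has 10 legal moves and is not in check → neither.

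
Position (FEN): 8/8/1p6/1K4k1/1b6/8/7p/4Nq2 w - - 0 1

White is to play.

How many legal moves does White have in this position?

White to move; king on b5.
In check: yes, from the black queen on f1.
Legal moves: Kc6, Kxb6, Kxb4, Ka4, Nd3.
Count: 5.

5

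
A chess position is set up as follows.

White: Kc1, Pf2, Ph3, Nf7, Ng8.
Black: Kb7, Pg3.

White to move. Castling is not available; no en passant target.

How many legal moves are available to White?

White to move; king on c1.
In check: no.
Legal moves: Ne7, Ngh6, Nf6, Nh8, Nd8+, Nfh6, Nd6+, Ng5, Ne5, Kd2, Kc2, Kb2, Kd1, Kb1, fxg3, h4, f3, f4.
Count: 18.

18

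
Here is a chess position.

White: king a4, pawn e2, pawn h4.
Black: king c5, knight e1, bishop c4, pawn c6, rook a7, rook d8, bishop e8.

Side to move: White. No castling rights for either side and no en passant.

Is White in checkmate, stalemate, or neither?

checkmate

White to move; white king on a4.
In check: yes, from the black rook on a7.
King squares — a3: attacked by Ra7; b3: attacked by Bc4; b4: attacked by Kc5; a5: attacked by Ra7; b5: attacked by Bc4.
Legal moves for White: none.
In check with no legal moves → checkmate.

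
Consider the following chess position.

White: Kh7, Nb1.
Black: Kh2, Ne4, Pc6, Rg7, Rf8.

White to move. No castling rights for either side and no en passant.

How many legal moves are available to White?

2

White to move; king on h7.
In check: yes, from the black rook on g7.
Legal moves: Kxg7, Kh6.
Count: 2.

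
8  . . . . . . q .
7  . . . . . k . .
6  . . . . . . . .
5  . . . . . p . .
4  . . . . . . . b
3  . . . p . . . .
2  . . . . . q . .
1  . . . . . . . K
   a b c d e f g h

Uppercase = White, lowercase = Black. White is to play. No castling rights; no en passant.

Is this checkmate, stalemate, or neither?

White to move; white king on h1.
In check: no.
King squares — g1: attacked by Qf2; g2: attacked by Qf2; h2: attacked by Qf2.
Legal moves for White: none.
Not in check and no legal moves → stalemate.

stalemate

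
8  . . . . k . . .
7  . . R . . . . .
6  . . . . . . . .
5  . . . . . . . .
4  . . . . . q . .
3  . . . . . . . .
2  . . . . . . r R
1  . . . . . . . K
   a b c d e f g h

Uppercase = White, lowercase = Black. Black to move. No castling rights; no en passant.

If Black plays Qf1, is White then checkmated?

After Qf1: white king on h1; in check: yes, from the black queen on f1.
King squares — g1: attacked by Qf1; g2: attacked by Qf1; h2: own rook.
White has no legal moves → checkmate.

yes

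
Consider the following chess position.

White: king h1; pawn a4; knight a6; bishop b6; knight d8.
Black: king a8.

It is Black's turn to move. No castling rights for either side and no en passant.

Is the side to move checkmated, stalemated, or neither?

Black to move; black king on a8.
In check: no.
King squares — a7: attacked by Bb6; b7: attacked by Nd8; b8: attacked by Na6.
Legal moves for Black: none.
Not in check and no legal moves → stalemate.

stalemate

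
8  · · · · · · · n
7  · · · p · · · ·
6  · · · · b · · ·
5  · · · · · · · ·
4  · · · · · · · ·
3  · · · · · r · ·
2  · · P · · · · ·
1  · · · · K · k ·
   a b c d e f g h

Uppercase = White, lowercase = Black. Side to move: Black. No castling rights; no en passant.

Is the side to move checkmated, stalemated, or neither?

Black to move; black king on g1.
In check: no.
Legal moves for Black include: Nf7, Ng6, Bg8, Bf7, Bf5, Bd5, Bg4, Bc4, Bh3, Bb3, Ba2, Rf8, Rf7, Rf6, Rf5, Rf4, Rh3, Rg3, ... (list truncated; more exist).
Black has legal moves and is not in check → neither.

neither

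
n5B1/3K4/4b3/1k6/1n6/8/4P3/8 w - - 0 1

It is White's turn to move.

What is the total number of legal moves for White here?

6

White to move; king on d7.
In check: yes, from the black bishop on e6.
Legal moves: Ke8, Kd8, Ke7, Kxe6, Kd6, Bxe6.
Count: 6.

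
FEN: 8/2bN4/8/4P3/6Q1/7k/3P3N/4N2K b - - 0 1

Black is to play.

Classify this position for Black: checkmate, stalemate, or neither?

Black to move; black king on h3.
In check: yes, from the white queen on g4.
King squares — g2: attacked by Ne1; h2: attacked by Kh1; g3: attacked by Qg4; g4: attacked by Nh2; h4: attacked by Qg4.
Legal moves for Black: none.
In check with no legal moves → checkmate.

checkmate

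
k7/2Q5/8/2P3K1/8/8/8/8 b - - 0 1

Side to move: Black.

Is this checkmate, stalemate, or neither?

stalemate

Black to move; black king on a8.
In check: no.
King squares — a7: attacked by Qc7; b7: attacked by Qc7; b8: attacked by Qc7.
Legal moves for Black: none.
Not in check and no legal moves → stalemate.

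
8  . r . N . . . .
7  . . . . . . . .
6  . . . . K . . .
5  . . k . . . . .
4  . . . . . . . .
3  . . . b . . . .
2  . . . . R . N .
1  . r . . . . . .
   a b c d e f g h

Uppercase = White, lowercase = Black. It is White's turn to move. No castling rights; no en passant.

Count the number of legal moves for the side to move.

21

White to move; king on e6.
In check: no.
Legal moves: Nf7, Nb7+, Nc6, Kf7, Ke7, Kd7, Kf6, Ke5, Nh4, Nf4, Ne3, Ne1, Re5+, Re4, Re3, Rf2, Rd2, Rc2+, Rb2, Ra2, Re1.
Count: 21.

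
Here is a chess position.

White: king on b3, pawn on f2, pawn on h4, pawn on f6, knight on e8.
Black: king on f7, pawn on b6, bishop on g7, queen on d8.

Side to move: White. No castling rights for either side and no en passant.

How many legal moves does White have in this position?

15

White to move; king on b3.
In check: no.
Legal moves: Nxg7, Nc7, Nd6+, Kc4, Kb4, Ka4, Kc3, Ka3, Kc2, Kb2, Ka2, fxg7, h5, f3, f4.
Count: 15.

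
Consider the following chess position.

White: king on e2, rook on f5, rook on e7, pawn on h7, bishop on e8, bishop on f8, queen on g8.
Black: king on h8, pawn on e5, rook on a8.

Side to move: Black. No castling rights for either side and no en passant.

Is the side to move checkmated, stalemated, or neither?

Black to move; black king on h8.
In check: yes, from the white queen on g8.
King squares — g7: attacked by Re7; h7: attacked by Re7; g8: attacked by Ph7.
Legal moves for Black: none.
In check with no legal moves → checkmate.

checkmate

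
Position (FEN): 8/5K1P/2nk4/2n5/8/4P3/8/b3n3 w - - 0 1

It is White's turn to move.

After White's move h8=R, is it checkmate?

no

After h8=R: black king on d6; in check: no.
Black is not in check, so this cannot be checkmate.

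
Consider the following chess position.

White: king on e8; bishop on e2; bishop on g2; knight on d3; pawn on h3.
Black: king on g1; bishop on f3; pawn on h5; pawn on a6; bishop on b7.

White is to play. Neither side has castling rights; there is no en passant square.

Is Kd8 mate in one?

After Kd8: black king on g1; in check: no.
Black is not in check, so this cannot be checkmate.

no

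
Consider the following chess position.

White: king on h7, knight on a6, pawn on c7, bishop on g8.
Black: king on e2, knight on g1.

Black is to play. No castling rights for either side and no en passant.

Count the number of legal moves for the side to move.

10

Black to move; king on e2.
In check: no.
Legal moves: Kf3, Ke3, Kd3, Kf2, Kd2, Kf1, Ke1, Kd1, Nh3, Nf3.
Count: 10.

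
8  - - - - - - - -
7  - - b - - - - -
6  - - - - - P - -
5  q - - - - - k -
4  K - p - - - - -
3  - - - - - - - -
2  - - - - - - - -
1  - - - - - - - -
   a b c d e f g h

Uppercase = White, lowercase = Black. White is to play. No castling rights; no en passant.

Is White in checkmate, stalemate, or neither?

White to move; white king on a4.
In check: yes, from the black queen on a5.
King squares — a3: attacked by Qa5; b3: attacked by Pc4; b4: attacked by Qa5; a5: attacked by Bc7; b5: attacked by Qa5.
Legal moves for White: none.
In check with no legal moves → checkmate.

checkmate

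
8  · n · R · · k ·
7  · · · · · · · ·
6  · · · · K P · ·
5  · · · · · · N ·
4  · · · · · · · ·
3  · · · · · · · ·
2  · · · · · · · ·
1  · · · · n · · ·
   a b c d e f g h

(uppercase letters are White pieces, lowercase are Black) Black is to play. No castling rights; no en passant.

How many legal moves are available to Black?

0

Black to move; king on g8.
In check: yes, from the white rook on d8.
Legal moves: none.
Count: 0.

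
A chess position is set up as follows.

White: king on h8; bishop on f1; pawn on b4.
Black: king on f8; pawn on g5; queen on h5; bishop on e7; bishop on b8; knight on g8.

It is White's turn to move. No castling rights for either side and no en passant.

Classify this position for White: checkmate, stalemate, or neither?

checkmate

White to move; white king on h8.
In check: yes, from the black queen on h5.
King squares — g7: attacked by Kf8; h7: attacked by Qh5; g8: attacked by Kf8.
Legal moves for White: none.
In check with no legal moves → checkmate.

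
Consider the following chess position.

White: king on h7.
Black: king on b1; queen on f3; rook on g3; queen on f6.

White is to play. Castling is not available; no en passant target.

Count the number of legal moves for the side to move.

White to move; king on h7.
In check: no.
Legal moves: none.
Count: 0.

0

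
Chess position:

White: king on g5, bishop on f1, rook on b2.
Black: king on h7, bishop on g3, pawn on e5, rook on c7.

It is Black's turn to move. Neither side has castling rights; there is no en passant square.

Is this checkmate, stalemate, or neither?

Black to move; black king on h7.
In check: no.
Legal moves for Black include: Kh8, Kg8, Kg7, Rc8, Rg7+, Rf7, Re7, Rd7, Rb7, Ra7, Rc6, Rc5, Rc4, Rc3, Rc2, Rc1, Bh4+, Bf4+, ... (list truncated; more exist).
Black has legal moves and is not in check → neither.

neither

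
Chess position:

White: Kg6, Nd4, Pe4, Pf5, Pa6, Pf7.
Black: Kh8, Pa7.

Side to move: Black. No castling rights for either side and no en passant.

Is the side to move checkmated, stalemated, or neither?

stalemate

Black to move; black king on h8.
In check: no.
King squares — g7: attacked by Kg6; h7: attacked by Kg6; g8: attacked by Pf7.
Legal moves for Black: none.
Not in check and no legal moves → stalemate.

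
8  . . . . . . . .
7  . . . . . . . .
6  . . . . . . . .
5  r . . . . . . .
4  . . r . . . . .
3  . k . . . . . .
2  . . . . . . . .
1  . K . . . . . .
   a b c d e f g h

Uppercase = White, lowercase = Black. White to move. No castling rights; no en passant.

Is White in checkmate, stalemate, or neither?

stalemate

White to move; white king on b1.
In check: no.
King squares — a1: attacked by Ra5; c1: attacked by Rc4; a2: attacked by Kb3; b2: attacked by Kb3; c2: attacked by Kb3.
Legal moves for White: none.
Not in check and no legal moves → stalemate.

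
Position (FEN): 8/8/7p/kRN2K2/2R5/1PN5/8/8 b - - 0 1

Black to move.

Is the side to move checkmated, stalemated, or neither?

checkmate

Black to move; black king on a5.
In check: yes, from the white rook on b5.
King squares — a4: attacked by Pb3; b4: attacked by Rc4; b5: attacked by Nc3; a6: attacked by Nc5; b6: attacked by Rb5.
Legal moves for Black: none.
In check with no legal moves → checkmate.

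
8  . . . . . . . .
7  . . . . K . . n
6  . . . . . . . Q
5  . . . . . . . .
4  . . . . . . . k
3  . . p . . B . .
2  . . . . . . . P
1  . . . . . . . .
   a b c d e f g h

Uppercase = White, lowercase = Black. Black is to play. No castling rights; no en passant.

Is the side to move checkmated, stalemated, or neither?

Black to move; black king on h4.
In check: yes, from the white queen on h6.
King squares — g3: attacked by Ph2; h3: attacked by Qh6; g4: attacked by Bf3; g5: attacked by Qh6; h5: attacked by Bf3.
Legal moves for Black: none.
In check with no legal moves → checkmate.

checkmate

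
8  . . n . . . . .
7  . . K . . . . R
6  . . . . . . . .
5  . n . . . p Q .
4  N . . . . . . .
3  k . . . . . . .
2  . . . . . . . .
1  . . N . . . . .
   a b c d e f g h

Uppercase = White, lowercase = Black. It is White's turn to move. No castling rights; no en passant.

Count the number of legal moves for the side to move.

6

White to move; king on c7.
In check: yes, from the black knight on b5.
Legal moves: Kd8, Kxc8, Kb8, Kd7, Kb7, Kc6.
Count: 6.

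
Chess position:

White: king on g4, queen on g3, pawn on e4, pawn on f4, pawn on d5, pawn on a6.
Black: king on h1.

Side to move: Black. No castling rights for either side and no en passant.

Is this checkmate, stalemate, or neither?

Black to move; black king on h1.
In check: no.
King squares — g1: attacked by Qg3; g2: attacked by Qg3; h2: attacked by Qg3.
Legal moves for Black: none.
Not in check and no legal moves → stalemate.

stalemate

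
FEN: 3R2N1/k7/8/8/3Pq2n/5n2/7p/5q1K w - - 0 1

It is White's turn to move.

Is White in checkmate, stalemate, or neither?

White to move; white king on h1.
In check: yes, from the black queen on f1.
King squares — g1: attacked by Qf1; g2: attacked by Qf1; h2: attacked by Nf3.
Legal moves for White: none.
In check with no legal moves → checkmate.

checkmate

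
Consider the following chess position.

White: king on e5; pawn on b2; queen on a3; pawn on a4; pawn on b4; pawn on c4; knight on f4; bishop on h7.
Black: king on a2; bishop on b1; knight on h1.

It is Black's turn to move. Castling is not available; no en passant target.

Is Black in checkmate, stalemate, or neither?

Black to move; black king on a2.
In check: yes, from the white queen on a3.
King squares — a1: attacked by Qa3; b1: own bishop; b2: attacked by Qa3; a3: attacked by Pb2; b3: attacked by Qa3.
Legal moves for Black: none.
In check with no legal moves → checkmate.

checkmate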